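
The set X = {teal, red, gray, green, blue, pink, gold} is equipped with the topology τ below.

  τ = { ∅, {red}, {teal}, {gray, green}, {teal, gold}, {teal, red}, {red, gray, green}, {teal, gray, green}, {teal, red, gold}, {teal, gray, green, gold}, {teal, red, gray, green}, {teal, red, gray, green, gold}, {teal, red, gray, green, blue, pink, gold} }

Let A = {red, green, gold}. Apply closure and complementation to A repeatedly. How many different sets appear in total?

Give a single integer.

12

closure: X∖int(X∖A) = X∖{teal} = {red, gray, green, blue, pink, gold}
Let k=closure and c=complement:
  1. A     = {red, green, gold}
  2. kA    = {red, gray, green, blue, pink, gold}
  3. cA    = {teal, gray, blue, pink}
  4. ckA   = {teal}
  5. kcA   = {teal, gray, green, blue, pink, gold}
  6. kckA  = {teal, blue, pink, gold}
  7. ckcA  = {red}
  8. ckckA = {red, gray, green}
  9. kckcA = {red, blue, pink}
  10. kckckA = {red, gray, green, blue, pink}
  11. ckckcA = {teal, gray, green, gold}
  12. ckckckA = {teal, gold}
— saturated at 12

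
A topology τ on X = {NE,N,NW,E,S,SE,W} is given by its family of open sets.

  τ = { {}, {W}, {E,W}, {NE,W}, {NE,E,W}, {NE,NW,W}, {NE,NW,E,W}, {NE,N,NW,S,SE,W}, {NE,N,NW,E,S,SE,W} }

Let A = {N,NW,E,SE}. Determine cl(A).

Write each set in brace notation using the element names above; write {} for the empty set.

complement {NE,S,W}; its interior {NE,W}; cl(A) = X∖{NE,W} = {N,NW,E,S,SE}

{N,NW,E,S,SE}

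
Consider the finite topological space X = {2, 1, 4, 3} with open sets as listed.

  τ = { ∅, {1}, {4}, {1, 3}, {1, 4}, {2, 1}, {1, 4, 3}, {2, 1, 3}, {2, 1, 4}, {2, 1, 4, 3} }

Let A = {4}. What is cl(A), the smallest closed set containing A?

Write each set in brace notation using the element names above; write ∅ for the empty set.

cl via duality: int({2, 1, 3}) = {2, 1, 3}, so X∖{2, 1, 3} = {4}

{4}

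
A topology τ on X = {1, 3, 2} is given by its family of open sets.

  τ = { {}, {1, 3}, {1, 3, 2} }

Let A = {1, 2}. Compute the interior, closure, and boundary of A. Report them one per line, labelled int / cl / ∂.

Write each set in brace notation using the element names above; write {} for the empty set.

U open, U⊆A: {}. int(A) = ⋃ = {}
X∖A={3}, int(X∖A)={}, hence cl(A)={1, 3, 2}
∂A: remove int from cl → {1, 3, 2}

int(A) = {}
cl(A)  = {1, 3, 2}
∂A     = {1, 3, 2}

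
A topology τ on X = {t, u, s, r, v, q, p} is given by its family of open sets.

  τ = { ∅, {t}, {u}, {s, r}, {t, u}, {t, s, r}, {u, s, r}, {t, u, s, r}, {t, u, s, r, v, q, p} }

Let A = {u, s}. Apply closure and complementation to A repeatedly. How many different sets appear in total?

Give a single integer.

complement {t, r, v, q, p}; its interior {t}; cl(A) = X∖{t} = {u, s, r, v, q, p}
With k = closure, c = complement:
  1. A     = {u, s}
  2. kA    = {u, s, r, v, q, p}
  3. cA    = {t, r, v, q, p}
  4. ckA   = {t}
  5. kcA   = {t, s, r, v, q, p}
  6. kckA  = {t, v, q, p}
  7. ckcA  = {u}
  8. ckckA = {u, s, r}
  9. kckcA = {u, v, q, p}
  10. ckckcA = {t, s, r}
k, c of each give nothing new

10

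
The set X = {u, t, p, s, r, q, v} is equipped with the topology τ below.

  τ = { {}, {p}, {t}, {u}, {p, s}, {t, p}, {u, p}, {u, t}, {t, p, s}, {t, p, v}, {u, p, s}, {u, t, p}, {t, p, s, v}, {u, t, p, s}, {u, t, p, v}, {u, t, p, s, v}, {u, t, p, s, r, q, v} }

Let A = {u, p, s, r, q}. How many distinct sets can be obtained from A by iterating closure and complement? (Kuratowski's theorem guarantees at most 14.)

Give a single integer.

cl via duality: int({t, v}) = {t}, so X∖{t} = {u, p, s, r, q, v}
Write k for closure, c for complement:
  1. A     = {u, p, s, r, q}
  2. kA    = {u, p, s, r, q, v}
  3. cA    = {t, v}
  4. ckA   = {t}
  5. kcA   = {t, r, q, v}
  6. ckcA  = {u, p, s}
applying k or c yields no new set

6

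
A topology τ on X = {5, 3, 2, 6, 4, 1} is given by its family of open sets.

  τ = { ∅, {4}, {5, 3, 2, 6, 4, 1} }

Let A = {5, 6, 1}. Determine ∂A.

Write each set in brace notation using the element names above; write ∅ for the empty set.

{5, 3, 2, 6, 1}

opens ⊆ A: ∅; union → int = ∅
complement {3, 2, 4}; its interior {4}; cl(A) = X∖{4} = {5, 3, 2, 6, 1}
boundary = {5, 3, 2, 6, 1} ∖ ∅ = {5, 3, 2, 6, 1}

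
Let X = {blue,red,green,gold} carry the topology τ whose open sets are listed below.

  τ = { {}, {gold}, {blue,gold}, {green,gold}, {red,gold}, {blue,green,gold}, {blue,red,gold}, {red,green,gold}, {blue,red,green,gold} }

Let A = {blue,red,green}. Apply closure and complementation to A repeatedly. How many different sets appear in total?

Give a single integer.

4

closure: X∖int(X∖A) = X∖{gold} = {blue,red,green}
Let k=closure and c=complement:
  1. A     = {blue,red,green}
  2. cA    = {gold}
  3. kcA   = {blue,red,green,gold}
  4. ckcA  = {}
— saturated at 4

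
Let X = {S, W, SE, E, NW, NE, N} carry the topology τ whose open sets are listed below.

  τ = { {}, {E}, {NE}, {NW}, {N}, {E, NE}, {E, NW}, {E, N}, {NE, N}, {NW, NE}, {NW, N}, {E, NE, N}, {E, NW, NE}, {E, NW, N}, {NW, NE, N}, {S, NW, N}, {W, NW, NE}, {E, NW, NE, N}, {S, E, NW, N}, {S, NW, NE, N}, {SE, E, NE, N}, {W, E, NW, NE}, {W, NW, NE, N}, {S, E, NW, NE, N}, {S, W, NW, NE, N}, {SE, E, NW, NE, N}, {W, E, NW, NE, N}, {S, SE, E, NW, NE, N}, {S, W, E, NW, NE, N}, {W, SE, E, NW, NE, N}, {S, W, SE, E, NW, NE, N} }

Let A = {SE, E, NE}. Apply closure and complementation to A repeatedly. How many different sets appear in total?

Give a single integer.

closure: X∖int(X∖A) = X∖{S, NW, N} = {W, SE, E, NE}
Let k=closure and c=complement:
  1. A     = {SE, E, NE}
  2. kA    = {W, SE, E, NE}
  3. cA    = {S, W, NW, N}
  4. ckA   = {S, NW, N}
  5. kcA   = {S, W, SE, NW, N}
  6. ckcA  = {E, NE}
— saturated at 6

6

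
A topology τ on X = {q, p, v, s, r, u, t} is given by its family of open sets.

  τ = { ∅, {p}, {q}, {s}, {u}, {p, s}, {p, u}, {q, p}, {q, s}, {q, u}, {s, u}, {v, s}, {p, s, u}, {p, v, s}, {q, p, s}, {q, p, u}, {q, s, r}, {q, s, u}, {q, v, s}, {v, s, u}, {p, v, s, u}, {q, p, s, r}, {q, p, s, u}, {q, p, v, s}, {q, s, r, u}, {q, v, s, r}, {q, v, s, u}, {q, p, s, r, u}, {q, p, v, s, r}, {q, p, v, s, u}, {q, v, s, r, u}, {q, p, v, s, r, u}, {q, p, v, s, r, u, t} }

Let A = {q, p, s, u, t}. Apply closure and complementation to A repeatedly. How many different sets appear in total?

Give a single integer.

cl via duality: int({v, r}) = ∅, so X∖∅ = {q, p, v, s, r, u, t}
Write k for closure, c for complement:
  1. A     = {q, p, s, u, t}
  2. kA    = {q, p, v, s, r, u, t}
  3. cA    = {v, r}
  4. ckA   = ∅
  5. kcA   = {v, r, t}
  6. ckcA  = {q, p, s, u}
applying k or c yields no new set

6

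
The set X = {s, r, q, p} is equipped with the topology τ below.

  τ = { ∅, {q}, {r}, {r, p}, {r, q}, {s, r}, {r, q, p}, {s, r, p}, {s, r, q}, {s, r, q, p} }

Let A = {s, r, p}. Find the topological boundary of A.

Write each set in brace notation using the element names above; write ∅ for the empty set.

∅

interior: largest open inside A is {s, r, p} (from ∅, {r}, {r, p}, {s, r}, {s, r, p})
cl via duality: int({q}) = {q}, so X∖{q} = {s, r, p}
cl∖int = ∅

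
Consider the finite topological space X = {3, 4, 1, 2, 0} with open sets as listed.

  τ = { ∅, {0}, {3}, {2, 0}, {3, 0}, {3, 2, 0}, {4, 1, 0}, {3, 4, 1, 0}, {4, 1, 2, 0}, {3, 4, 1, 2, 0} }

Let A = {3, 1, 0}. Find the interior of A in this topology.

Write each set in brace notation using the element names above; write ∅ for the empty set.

{3, 0}

U open, U⊆A: ∅, {0}, {3}, {3, 0}. int(A) = ⋃ = {3, 0}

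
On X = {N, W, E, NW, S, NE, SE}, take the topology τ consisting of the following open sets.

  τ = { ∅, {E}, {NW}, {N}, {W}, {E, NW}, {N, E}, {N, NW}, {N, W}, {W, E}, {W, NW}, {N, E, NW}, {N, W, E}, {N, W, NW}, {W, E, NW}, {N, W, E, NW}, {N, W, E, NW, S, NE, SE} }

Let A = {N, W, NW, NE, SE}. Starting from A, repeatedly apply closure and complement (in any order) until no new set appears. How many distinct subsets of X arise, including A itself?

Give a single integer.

6

X∖A={E, S}, int(X∖A)={E}, hence cl(A)={N, W, NW, S, NE, SE}
Orbit (k=closure, c=complement):
  1. A     = {N, W, NW, NE, SE}
  2. kA    = {N, W, NW, S, NE, SE}
  3. cA    = {E, S}
  4. ckA   = {E}
  5. kcA   = {E, S, NE, SE}
  6. ckcA  = {N, W, NW}
(closed under both — stop)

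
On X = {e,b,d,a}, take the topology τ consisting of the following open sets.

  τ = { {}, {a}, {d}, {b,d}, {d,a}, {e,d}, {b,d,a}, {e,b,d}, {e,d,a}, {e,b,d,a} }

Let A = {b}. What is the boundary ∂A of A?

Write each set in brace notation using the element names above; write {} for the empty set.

{b}

opens ⊆ A: {}; union → int = {}
complement {e,d,a}; its interior {e,d,a}; cl(A) = X∖{e,d,a} = {b}
boundary = {b} ∖ {} = {b}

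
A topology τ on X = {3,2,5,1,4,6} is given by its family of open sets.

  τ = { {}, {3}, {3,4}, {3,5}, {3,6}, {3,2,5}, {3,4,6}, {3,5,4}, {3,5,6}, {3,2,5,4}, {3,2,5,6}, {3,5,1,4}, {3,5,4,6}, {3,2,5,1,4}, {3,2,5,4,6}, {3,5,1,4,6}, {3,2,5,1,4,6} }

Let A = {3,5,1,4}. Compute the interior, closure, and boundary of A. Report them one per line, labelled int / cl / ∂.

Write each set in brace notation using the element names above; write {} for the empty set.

opens ⊆ A: {}, {3}, {3,4}, {3,5}, {3,5,4}, {3,5,1,4}; union → int = {3,5,1,4}
complement {2,6}; its interior {}; cl(A) = X∖{} = {3,2,5,1,4,6}
boundary = {3,2,5,1,4,6} ∖ {3,5,1,4} = {2,6}

int(A) = {3,5,1,4}
cl(A)  = {3,2,5,1,4,6}
∂A     = {2,6}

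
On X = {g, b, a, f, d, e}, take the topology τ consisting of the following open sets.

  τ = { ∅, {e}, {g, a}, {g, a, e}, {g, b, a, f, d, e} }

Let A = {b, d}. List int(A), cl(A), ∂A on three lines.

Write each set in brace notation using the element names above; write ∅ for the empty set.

int(A) = ∅
cl(A)  = {b, f, d}
∂A     = {b, f, d}

U open, U⊆A: ∅. int(A) = ⋃ = ∅
X∖A={g, a, f, e}, int(X∖A)={g, a, e}, hence cl(A)={b, f, d}
∂A: remove int from cl → {b, f, d}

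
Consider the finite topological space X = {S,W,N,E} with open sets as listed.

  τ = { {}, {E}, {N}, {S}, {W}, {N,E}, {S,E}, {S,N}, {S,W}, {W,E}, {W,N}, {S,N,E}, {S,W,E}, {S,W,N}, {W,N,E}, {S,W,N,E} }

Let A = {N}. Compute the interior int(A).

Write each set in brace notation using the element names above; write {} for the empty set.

open subsets of A: {}, {N}; so int(A) = {N}

{N}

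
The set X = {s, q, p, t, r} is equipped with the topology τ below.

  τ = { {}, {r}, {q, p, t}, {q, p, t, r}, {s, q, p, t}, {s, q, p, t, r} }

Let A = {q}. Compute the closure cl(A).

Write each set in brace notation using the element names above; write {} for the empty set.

cl via duality: int({s, p, t, r}) = {r}, so X∖{r} = {s, q, p, t}

{s, q, p, t}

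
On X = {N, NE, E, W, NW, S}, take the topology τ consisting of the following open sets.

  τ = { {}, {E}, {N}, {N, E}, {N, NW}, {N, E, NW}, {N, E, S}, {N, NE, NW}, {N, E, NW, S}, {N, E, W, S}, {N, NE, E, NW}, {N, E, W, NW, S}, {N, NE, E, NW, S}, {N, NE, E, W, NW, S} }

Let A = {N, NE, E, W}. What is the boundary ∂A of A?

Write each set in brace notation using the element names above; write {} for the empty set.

open subsets of A: {}, {N}, {E}, {N, E}; so int(A) = {N, E}
closure: X∖int(X∖A) = X∖{} = {N, NE, E, W, NW, S}
∂A = {N, NE, E, W, NW, S} minus {N, E} = {NE, W, NW, S}

{NE, W, NW, S}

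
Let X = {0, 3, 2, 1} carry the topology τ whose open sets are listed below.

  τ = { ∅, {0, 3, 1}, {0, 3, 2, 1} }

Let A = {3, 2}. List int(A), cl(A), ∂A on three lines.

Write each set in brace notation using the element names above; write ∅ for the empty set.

opens ⊆ A: ∅; union → int = ∅
complement {0, 1}; its interior ∅; cl(A) = X∖∅ = {0, 3, 2, 1}
boundary = {0, 3, 2, 1} ∖ ∅ = {0, 3, 2, 1}

int(A) = ∅
cl(A)  = {0, 3, 2, 1}
∂A     = {0, 3, 2, 1}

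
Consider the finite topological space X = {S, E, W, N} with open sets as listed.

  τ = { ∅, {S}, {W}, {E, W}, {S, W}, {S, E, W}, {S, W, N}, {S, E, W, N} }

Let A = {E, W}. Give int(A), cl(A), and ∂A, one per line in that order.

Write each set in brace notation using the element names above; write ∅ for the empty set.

int(A) = {E, W}
cl(A)  = {E, W, N}
∂A     = {N}

interior: largest open inside A is {E, W} (from ∅, {W}, {E, W})
cl via duality: int({S, N}) = {S}, so X∖{S} = {E, W, N}
cl∖int = {N}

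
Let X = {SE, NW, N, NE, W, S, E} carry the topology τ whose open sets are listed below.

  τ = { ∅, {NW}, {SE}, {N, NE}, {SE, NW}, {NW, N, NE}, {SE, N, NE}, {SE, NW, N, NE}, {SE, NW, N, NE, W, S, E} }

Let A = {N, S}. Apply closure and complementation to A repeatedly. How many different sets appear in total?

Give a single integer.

cl via duality: int({SE, NW, NE, W, E}) = {SE, NW}, so X∖{SE, NW} = {N, NE, W, S, E}
Write k for closure, c for complement:
  1. A     = {N, S}
  2. kA    = {N, NE, W, S, E}
  3. cA    = {SE, NW, NE, W, E}
  4. ckA   = {SE, NW}
  5. kcA   = {SE, NW, N, NE, W, S, E}
  6. kckA  = {SE, NW, W, S, E}
  7. ckcA  = ∅
  8. ckckA = {N, NE}
applying k or c yields no new set

8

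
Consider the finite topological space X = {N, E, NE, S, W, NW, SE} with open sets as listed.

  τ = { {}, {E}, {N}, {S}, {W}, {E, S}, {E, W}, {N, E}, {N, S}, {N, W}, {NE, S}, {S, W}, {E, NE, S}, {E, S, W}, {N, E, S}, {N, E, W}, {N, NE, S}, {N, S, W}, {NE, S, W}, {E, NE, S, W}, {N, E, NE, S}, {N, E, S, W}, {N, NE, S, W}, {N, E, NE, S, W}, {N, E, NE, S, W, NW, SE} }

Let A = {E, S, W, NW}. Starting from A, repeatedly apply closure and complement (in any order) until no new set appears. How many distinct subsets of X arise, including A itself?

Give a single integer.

X∖A={N, NE, SE}, int(X∖A)={N}, hence cl(A)={E, NE, S, W, NW, SE}
Orbit (k=closure, c=complement):
  1. A     = {E, S, W, NW}
  2. kA    = {E, NE, S, W, NW, SE}
  3. cA    = {N, NE, SE}
  4. ckA   = {N}
  5. kcA   = {N, NE, NW, SE}
  6. kckA  = {N, NW, SE}
  7. ckcA  = {E, S, W}
  8. ckckA = {E, NE, S, W}
(closed under both — stop)

8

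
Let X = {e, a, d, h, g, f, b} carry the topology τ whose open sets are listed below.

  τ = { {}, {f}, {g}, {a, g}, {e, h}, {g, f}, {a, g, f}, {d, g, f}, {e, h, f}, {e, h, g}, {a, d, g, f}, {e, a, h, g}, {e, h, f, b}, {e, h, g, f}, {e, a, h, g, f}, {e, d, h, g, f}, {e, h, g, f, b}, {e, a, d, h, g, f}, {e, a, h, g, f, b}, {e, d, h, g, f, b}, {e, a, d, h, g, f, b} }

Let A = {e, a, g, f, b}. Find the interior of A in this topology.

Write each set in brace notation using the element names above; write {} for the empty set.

{a, g, f}

open subsets of A: {}, {f}, {g}, {g, f}, {a, g}, {a, g, f}; so int(A) = {a, g, f}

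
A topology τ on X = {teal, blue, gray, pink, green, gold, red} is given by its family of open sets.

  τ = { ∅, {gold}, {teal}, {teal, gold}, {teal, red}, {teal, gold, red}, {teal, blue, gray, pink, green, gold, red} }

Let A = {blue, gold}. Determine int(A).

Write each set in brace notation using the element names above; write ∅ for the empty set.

{gold}

U open, U⊆A: ∅, {gold}. int(A) = ⋃ = {gold}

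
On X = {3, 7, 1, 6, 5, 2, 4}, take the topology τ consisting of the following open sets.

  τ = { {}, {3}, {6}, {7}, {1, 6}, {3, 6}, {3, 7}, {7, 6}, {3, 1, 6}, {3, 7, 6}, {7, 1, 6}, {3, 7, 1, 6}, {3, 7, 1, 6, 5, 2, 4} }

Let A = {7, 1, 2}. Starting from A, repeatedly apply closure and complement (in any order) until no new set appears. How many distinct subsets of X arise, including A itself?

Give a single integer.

cl via duality: int({3, 6, 5, 4}) = {3, 6}, so X∖{3, 6} = {7, 1, 5, 2, 4}
Write k for closure, c for complement:
  1. A     = {7, 1, 2}
  2. kA    = {7, 1, 5, 2, 4}
  3. cA    = {3, 6, 5, 4}
  4. ckA   = {3, 6}
  5. kcA   = {3, 1, 6, 5, 2, 4}
  6. ckcA  = {7}
  7. kckcA = {7, 5, 2, 4}
  8. ckckcA = {3, 1, 6}
applying k or c yields no new set

8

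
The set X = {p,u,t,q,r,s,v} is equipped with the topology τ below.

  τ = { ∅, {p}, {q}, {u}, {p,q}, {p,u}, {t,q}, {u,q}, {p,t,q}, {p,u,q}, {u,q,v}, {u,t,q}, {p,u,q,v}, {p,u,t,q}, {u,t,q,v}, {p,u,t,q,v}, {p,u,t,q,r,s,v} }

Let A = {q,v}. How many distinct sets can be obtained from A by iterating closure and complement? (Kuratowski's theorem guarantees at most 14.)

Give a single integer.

cl via duality: int({p,u,t,r,s}) = {p,u}, so X∖{p,u} = {t,q,r,s,v}
Write k for closure, c for complement:
  1. A     = {q,v}
  2. kA    = {t,q,r,s,v}
  3. cA    = {p,u,t,r,s}
  4. ckA   = {p,u}
  5. kcA   = {p,u,t,r,s,v}
  6. kckA  = {p,u,r,s,v}
  7. ckcA  = {q}
  8. ckckA = {t,q}
applying k or c yields no new set

8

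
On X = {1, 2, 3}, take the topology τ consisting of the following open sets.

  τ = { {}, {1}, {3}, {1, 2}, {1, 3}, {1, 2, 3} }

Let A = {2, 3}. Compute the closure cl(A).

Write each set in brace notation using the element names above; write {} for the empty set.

closure: X∖int(X∖A) = X∖{1} = {2, 3}

{2, 3}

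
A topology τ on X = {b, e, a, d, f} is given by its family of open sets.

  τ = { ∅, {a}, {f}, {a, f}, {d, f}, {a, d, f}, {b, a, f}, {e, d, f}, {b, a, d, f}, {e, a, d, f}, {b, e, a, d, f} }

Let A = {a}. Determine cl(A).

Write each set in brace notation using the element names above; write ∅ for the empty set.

closure: X∖int(X∖A) = X∖{e, d, f} = {b, a}

{b, a}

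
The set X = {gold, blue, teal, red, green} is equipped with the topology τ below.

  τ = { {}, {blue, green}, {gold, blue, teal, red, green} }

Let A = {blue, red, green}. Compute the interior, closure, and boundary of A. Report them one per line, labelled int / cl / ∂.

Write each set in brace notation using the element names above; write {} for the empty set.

opens ⊆ A: {}, {blue, green}; union → int = {blue, green}
complement {gold, teal}; its interior {}; cl(A) = X∖{} = {gold, blue, teal, red, green}
boundary = {gold, blue, teal, red, green} ∖ {blue, green} = {gold, teal, red}

int(A) = {blue, green}
cl(A)  = {gold, blue, teal, red, green}
∂A     = {gold, teal, red}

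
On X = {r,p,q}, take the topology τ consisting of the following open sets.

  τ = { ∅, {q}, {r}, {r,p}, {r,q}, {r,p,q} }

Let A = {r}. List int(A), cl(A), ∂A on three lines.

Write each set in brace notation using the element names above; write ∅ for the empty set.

U open, U⊆A: ∅, {r}. int(A) = ⋃ = {r}
X∖A={p,q}, int(X∖A)={q}, hence cl(A)={r,p}
∂A: remove int from cl → {p}

int(A) = {r}
cl(A)  = {r,p}
∂A     = {p}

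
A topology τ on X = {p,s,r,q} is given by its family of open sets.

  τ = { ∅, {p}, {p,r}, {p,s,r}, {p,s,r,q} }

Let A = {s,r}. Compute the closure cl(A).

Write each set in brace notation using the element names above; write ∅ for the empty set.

complement {p,q}; its interior {p}; cl(A) = X∖{p} = {s,r,q}

{s,r,q}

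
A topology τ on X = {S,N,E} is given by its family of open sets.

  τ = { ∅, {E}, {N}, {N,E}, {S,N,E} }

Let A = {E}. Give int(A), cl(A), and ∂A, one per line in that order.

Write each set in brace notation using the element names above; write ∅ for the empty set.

interior: largest open inside A is {E} (from ∅, {E})
cl via duality: int({S,N}) = {N}, so X∖{N} = {S,E}
cl∖int = {S}

int(A) = {E}
cl(A)  = {S,E}
∂A     = {S}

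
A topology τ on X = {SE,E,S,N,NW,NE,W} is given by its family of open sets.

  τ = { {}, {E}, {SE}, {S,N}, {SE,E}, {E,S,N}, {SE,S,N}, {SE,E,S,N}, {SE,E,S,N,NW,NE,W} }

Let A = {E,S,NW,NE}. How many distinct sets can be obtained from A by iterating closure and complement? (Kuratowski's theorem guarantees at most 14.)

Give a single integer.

10

X∖A={SE,N,W}, int(X∖A)={SE}, hence cl(A)={E,S,N,NW,NE,W}
Orbit (k=closure, c=complement):
  1. A     = {E,S,NW,NE}
  2. kA    = {E,S,N,NW,NE,W}
  3. cA    = {SE,N,W}
  4. ckA   = {SE}
  5. kcA   = {SE,S,N,NW,NE,W}
  6. kckA  = {SE,NW,NE,W}
  7. ckcA  = {E}
  8. ckckA = {E,S,N}
  9. kckcA = {E,NW,NE,W}
  10. ckckcA = {SE,S,N}
(closed under both — stop)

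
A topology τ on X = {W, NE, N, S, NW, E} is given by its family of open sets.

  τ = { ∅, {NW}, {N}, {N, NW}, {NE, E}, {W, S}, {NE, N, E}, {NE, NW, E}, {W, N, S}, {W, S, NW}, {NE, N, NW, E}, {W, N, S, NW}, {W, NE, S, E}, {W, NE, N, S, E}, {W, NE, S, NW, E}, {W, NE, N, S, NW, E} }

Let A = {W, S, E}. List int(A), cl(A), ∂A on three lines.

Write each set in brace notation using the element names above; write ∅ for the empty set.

int(A) = {W, S}
cl(A)  = {W, NE, S, E}
∂A     = {NE, E}

interior: largest open inside A is {W, S} (from ∅, {W, S})
cl via duality: int({NE, N, NW}) = {N, NW}, so X∖{N, NW} = {W, NE, S, E}
cl∖int = {NE, E}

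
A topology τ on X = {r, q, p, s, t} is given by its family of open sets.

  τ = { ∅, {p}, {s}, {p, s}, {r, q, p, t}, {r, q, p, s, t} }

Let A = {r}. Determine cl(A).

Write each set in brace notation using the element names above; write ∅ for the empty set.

complement {q, p, s, t}; its interior {p, s}; cl(A) = X∖{p, s} = {r, q, t}

{r, q, t}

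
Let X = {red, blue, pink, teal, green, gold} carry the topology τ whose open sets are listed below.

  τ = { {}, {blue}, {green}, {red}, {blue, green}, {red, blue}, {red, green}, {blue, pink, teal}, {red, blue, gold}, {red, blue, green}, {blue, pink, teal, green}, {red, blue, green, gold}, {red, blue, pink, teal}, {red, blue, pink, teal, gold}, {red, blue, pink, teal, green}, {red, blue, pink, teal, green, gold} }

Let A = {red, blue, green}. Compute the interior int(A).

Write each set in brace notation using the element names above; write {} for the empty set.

{red, blue, green}

opens ⊆ A: {}, {green}, {red}, {blue}, {blue, green}, {red, green}, {red, blue}, {red, blue, green}; union → int = {red, blue, green}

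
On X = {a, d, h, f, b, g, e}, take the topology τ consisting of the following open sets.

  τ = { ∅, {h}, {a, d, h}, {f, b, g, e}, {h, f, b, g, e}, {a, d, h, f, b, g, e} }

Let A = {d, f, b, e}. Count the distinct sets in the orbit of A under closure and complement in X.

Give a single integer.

8

cl via duality: int({a, h, g}) = {h}, so X∖{h} = {a, d, f, b, g, e}
Write k for closure, c for complement:
  1. A     = {d, f, b, e}
  2. kA    = {a, d, f, b, g, e}
  3. cA    = {a, h, g}
  4. ckA   = {h}
  5. kcA   = {a, d, h, f, b, g, e}
  6. kckA  = {a, d, h}
  7. ckcA  = ∅
  8. ckckA = {f, b, g, e}
applying k or c yields no new set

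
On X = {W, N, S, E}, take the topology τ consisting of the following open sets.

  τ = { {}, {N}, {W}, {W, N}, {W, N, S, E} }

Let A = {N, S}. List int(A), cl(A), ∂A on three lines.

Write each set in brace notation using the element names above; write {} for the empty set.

interior: largest open inside A is {N} (from {}, {N})
cl via duality: int({W, E}) = {W}, so X∖{W} = {N, S, E}
cl∖int = {S, E}

int(A) = {N}
cl(A)  = {N, S, E}
∂A     = {S, E}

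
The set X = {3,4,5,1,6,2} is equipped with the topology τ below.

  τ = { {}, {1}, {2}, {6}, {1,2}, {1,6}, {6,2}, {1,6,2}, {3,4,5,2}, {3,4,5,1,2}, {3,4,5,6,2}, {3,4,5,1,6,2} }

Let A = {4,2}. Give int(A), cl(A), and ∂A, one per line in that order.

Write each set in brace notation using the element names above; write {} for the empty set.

opens ⊆ A: {}, {2}; union → int = {2}
complement {3,5,1,6}; its interior {1,6}; cl(A) = X∖{1,6} = {3,4,5,2}
boundary = {3,4,5,2} ∖ {2} = {3,4,5}

int(A) = {2}
cl(A)  = {3,4,5,2}
∂A     = {3,4,5}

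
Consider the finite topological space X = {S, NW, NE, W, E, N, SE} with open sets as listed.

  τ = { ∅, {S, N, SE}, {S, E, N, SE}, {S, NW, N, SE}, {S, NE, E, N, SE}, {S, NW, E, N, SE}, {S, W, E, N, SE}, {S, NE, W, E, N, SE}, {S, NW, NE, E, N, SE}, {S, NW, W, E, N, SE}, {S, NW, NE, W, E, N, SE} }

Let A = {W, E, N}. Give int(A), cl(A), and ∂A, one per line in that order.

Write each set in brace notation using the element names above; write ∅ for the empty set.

U open, U⊆A: ∅. int(A) = ⋃ = ∅
X∖A={S, NW, NE, SE}, int(X∖A)=∅, hence cl(A)={S, NW, NE, W, E, N, SE}
∂A: remove int from cl → {S, NW, NE, W, E, N, SE}

int(A) = ∅
cl(A)  = {S, NW, NE, W, E, N, SE}
∂A     = {S, NW, NE, W, E, N, SE}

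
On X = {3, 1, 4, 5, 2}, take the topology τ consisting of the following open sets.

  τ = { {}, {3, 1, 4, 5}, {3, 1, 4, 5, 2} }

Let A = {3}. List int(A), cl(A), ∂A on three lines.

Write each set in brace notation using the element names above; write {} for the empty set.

int(A) = {}
cl(A)  = {3, 1, 4, 5, 2}
∂A     = {3, 1, 4, 5, 2}

interior: largest open inside A is {} (from {})
cl via duality: int({1, 4, 5, 2}) = {}, so X∖{} = {3, 1, 4, 5, 2}
cl∖int = {3, 1, 4, 5, 2}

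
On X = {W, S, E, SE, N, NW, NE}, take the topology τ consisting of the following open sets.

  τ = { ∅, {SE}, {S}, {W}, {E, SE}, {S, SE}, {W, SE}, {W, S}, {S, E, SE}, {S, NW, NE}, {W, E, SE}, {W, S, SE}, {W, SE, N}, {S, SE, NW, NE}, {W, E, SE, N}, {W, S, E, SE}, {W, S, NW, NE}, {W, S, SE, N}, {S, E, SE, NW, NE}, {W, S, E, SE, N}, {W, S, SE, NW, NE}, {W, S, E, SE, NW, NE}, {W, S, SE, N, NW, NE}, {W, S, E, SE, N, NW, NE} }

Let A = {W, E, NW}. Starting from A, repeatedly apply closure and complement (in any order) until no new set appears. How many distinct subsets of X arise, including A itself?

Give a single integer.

cl via duality: int({S, SE, N, NE}) = {S, SE}, so X∖{S, SE} = {W, E, N, NW, NE}
Write k for closure, c for complement:
  1. A     = {W, E, NW}
  2. kA    = {W, E, N, NW, NE}
  3. cA    = {S, SE, N, NE}
  4. ckA   = {S, SE}
  5. kcA   = {S, E, SE, N, NW, NE}
  6. ckcA  = {W}
  7. kckcA = {W, N}
  8. ckckcA = {S, E, SE, NW, NE}
applying k or c yields no new set

8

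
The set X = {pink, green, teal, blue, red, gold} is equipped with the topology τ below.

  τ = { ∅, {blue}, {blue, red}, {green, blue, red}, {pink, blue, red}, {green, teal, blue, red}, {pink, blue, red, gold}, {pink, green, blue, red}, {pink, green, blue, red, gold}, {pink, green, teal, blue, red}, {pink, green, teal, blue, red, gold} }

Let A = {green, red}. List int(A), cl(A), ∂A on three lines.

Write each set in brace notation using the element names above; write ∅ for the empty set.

int(A) = ∅
cl(A)  = {pink, green, teal, red, gold}
∂A     = {pink, green, teal, red, gold}

U open, U⊆A: ∅. int(A) = ⋃ = ∅
X∖A={pink, teal, blue, gold}, int(X∖A)={blue}, hence cl(A)={pink, green, teal, red, gold}
∂A: remove int from cl → {pink, green, teal, red, gold}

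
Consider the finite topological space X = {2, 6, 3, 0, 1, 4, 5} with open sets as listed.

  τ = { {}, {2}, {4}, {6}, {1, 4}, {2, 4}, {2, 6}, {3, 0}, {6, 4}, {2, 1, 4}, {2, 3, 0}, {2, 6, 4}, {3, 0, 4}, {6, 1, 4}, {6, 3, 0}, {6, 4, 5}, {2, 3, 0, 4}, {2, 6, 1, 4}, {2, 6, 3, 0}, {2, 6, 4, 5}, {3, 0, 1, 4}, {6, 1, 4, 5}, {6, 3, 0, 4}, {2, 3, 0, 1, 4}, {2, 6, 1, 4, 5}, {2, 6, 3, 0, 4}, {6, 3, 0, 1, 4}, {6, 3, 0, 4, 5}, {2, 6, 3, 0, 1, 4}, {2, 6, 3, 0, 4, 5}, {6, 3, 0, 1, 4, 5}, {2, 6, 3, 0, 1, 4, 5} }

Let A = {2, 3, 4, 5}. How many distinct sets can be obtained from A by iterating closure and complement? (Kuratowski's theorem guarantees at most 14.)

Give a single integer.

cl via duality: int({6, 0, 1}) = {6}, so X∖{6} = {2, 3, 0, 1, 4, 5}
Write k for closure, c for complement:
  1. A     = {2, 3, 4, 5}
  2. kA    = {2, 3, 0, 1, 4, 5}
  3. cA    = {6, 0, 1}
  4. ckA   = {6}
  5. kcA   = {6, 3, 0, 1, 5}
  6. kckA  = {6, 5}
  7. ckcA  = {2, 4}
  8. ckckA = {2, 3, 0, 1, 4}
  9. kckcA = {2, 1, 4, 5}
  10. ckckcA = {6, 3, 0}
  11. kckckcA = {6, 3, 0, 5}
  12. ckckckcA = {2, 1, 4}
applying k or c yields no new set

12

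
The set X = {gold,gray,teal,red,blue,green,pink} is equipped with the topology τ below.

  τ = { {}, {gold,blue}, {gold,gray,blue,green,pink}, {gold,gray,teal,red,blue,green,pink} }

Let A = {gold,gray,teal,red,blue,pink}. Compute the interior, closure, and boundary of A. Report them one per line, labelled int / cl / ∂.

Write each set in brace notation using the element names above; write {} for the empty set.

int(A) = {gold,blue}
cl(A)  = {gold,gray,teal,red,blue,green,pink}
∂A     = {gray,teal,red,green,pink}

interior: largest open inside A is {gold,blue} (from {}, {gold,blue})
cl via duality: int({green}) = {}, so X∖{} = {gold,gray,teal,red,blue,green,pink}
cl∖int = {gray,teal,red,green,pink}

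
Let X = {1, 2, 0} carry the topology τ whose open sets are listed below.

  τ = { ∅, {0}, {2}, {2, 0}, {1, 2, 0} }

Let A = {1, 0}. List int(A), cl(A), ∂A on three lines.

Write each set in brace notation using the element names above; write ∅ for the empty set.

int(A) = {0}
cl(A)  = {1, 0}
∂A     = {1}

U open, U⊆A: ∅, {0}. int(A) = ⋃ = {0}
X∖A={2}, int(X∖A)={2}, hence cl(A)={1, 0}
∂A: remove int from cl → {1}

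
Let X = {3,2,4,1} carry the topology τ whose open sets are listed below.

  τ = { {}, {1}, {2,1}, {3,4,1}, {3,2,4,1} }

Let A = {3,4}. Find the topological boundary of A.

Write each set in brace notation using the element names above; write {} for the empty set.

{3,4}

interior: largest open inside A is {} (from {})
cl via duality: int({2,1}) = {2,1}, so X∖{2,1} = {3,4}
cl∖int = {3,4}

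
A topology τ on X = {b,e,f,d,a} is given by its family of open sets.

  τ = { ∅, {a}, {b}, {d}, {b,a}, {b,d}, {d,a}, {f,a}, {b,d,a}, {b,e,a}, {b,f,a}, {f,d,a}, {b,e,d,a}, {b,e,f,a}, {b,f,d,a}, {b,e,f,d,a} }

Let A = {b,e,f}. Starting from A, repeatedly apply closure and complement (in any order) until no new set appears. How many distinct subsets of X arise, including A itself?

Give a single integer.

X∖A={d,a}, int(X∖A)={d,a}, hence cl(A)={b,e,f}
Orbit (k=closure, c=complement):
  1. A     = {b,e,f}
  2. cA    = {d,a}
  3. kcA   = {e,f,d,a}
  4. ckcA  = {b}
  5. kckcA = {b,e}
  6. ckckcA = {f,d,a}
(closed under both — stop)

6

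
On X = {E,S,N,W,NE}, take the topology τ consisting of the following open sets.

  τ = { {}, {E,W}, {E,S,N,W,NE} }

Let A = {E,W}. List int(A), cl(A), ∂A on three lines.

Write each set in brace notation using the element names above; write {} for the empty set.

int(A) = {E,W}
cl(A)  = {E,S,N,W,NE}
∂A     = {S,N,NE}

U open, U⊆A: {}, {E,W}. int(A) = ⋃ = {E,W}
X∖A={S,N,NE}, int(X∖A)={}, hence cl(A)={E,S,N,W,NE}
∂A: remove int from cl → {S,N,NE}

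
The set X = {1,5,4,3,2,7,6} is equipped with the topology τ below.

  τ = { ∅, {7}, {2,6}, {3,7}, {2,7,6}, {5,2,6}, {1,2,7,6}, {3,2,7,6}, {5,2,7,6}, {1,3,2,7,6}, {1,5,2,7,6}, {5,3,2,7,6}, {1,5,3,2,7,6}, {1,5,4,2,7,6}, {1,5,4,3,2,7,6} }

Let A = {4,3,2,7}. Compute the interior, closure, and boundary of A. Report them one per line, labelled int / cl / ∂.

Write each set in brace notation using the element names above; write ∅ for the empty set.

U open, U⊆A: ∅, {7}, {3,7}. int(A) = ⋃ = {3,7}
X∖A={1,5,6}, int(X∖A)=∅, hence cl(A)={1,5,4,3,2,7,6}
∂A: remove int from cl → {1,5,4,2,6}

int(A) = {3,7}
cl(A)  = {1,5,4,3,2,7,6}
∂A     = {1,5,4,2,6}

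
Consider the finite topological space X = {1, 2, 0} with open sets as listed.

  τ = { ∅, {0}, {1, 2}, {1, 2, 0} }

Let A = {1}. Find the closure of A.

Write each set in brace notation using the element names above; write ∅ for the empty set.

{1, 2}

complement {2, 0}; its interior {0}; cl(A) = X∖{0} = {1, 2}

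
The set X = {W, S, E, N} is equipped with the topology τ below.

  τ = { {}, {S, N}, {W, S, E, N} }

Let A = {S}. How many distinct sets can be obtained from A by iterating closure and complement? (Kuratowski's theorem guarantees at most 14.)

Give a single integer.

closure: X∖int(X∖A) = X∖{} = {W, S, E, N}
Let k=closure and c=complement:
  1. A     = {S}
  2. kA    = {W, S, E, N}
  3. cA    = {W, E, N}
  4. ckA   = {}
— saturated at 4

4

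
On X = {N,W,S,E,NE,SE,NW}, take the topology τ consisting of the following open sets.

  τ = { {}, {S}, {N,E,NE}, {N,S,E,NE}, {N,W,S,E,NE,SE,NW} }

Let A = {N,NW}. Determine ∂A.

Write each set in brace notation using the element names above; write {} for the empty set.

U open, U⊆A: {}. int(A) = ⋃ = {}
X∖A={W,S,E,NE,SE}, int(X∖A)={S}, hence cl(A)={N,W,E,NE,SE,NW}
∂A: remove int from cl → {N,W,E,NE,SE,NW}

{N,W,E,NE,SE,NW}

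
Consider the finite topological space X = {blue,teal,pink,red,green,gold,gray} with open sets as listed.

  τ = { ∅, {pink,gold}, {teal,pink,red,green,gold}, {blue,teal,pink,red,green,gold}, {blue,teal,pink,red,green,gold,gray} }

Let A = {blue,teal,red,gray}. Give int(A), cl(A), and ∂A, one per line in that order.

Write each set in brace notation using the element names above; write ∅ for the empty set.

interior: largest open inside A is ∅ (from ∅)
cl via duality: int({pink,green,gold}) = {pink,gold}, so X∖{pink,gold} = {blue,teal,red,green,gray}
cl∖int = {blue,teal,red,green,gray}

int(A) = ∅
cl(A)  = {blue,teal,red,green,gray}
∂A     = {blue,teal,red,green,gray}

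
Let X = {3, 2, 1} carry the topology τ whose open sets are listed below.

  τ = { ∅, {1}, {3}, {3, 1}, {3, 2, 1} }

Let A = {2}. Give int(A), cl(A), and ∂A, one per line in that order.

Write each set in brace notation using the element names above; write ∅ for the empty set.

interior: largest open inside A is ∅ (from ∅)
cl via duality: int({3, 1}) = {3, 1}, so X∖{3, 1} = {2}
cl∖int = {2}

int(A) = ∅
cl(A)  = {2}
∂A     = {2}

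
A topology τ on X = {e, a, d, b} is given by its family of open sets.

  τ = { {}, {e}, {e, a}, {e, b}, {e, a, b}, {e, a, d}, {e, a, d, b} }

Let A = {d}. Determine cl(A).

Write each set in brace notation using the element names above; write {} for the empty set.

X∖A={e, a, b}, int(X∖A)={e, a, b}, hence cl(A)={d}

{d}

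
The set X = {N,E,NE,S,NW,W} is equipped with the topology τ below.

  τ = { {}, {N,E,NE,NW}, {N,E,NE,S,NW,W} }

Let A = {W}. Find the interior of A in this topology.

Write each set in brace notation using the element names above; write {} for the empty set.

{}

opens ⊆ A: {}; union → int = {}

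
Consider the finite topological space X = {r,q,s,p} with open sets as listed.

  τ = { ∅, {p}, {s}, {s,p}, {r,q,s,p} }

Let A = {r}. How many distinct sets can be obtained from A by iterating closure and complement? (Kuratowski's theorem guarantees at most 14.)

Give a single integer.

complement {q,s,p}; its interior {s,p}; cl(A) = X∖{s,p} = {r,q}
With k = closure, c = complement:
  1. A     = {r}
  2. kA    = {r,q}
  3. cA    = {q,s,p}
  4. ckA   = {s,p}
  5. kcA   = {r,q,s,p}
  6. ckcA  = ∅
k, c of each give nothing new

6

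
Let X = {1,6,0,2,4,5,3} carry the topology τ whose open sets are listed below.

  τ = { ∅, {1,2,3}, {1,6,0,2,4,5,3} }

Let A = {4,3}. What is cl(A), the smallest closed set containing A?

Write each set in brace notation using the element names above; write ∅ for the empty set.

X∖A={1,6,0,2,5}, int(X∖A)=∅, hence cl(A)={1,6,0,2,4,5,3}

{1,6,0,2,4,5,3}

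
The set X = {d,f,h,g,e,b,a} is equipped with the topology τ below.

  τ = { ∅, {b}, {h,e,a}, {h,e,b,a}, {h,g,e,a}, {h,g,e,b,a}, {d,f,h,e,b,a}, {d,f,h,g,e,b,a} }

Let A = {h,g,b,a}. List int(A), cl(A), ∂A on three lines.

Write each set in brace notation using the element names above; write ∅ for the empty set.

int(A) = {b}
cl(A)  = {d,f,h,g,e,b,a}
∂A     = {d,f,h,g,e,a}

U open, U⊆A: ∅, {b}. int(A) = ⋃ = {b}
X∖A={d,f,e}, int(X∖A)=∅, hence cl(A)={d,f,h,g,e,b,a}
∂A: remove int from cl → {d,f,h,g,e,a}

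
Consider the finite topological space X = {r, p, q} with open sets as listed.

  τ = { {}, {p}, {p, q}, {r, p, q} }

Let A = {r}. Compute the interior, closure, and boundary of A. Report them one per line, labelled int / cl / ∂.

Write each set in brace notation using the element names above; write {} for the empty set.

opens ⊆ A: {}; union → int = {}
complement {p, q}; its interior {p, q}; cl(A) = X∖{p, q} = {r}
boundary = {r} ∖ {} = {r}

int(A) = {}
cl(A)  = {r}
∂A     = {r}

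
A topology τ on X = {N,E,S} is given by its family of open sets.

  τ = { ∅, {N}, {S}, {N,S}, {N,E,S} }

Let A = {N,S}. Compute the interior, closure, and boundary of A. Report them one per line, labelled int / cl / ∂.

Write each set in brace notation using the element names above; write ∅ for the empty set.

opens ⊆ A: ∅, {S}, {N}, {N,S}; union → int = {N,S}
complement {E}; its interior ∅; cl(A) = X∖∅ = {N,E,S}
boundary = {N,E,S} ∖ {N,S} = {E}

int(A) = {N,S}
cl(A)  = {N,E,S}
∂A     = {E}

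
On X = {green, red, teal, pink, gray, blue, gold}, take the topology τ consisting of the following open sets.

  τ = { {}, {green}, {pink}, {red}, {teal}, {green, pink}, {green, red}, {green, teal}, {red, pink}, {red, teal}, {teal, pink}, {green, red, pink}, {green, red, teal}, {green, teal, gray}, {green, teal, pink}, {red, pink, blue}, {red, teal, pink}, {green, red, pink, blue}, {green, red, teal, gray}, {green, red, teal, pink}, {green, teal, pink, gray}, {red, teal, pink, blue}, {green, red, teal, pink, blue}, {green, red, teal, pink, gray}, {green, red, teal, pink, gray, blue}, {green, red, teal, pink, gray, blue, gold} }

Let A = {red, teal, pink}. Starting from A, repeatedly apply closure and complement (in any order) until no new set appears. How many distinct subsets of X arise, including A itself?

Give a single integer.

complement {green, gray, blue, gold}; its interior {green}; cl(A) = X∖{green} = {red, teal, pink, gray, blue, gold}
With k = closure, c = complement:
  1. A     = {red, teal, pink}
  2. kA    = {red, teal, pink, gray, blue, gold}
  3. cA    = {green, gray, blue, gold}
  4. ckA   = {green}
  5. kckA  = {green, gray, gold}
  6. ckckA = {red, teal, pink, blue}
k, c of each give nothing new

6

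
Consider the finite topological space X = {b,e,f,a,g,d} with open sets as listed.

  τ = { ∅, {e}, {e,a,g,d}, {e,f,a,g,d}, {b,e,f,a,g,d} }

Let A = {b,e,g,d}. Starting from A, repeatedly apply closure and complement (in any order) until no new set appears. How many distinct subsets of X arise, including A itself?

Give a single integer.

complement {f,a}; its interior ∅; cl(A) = X∖∅ = {b,e,f,a,g,d}
With k = closure, c = complement:
  1. A     = {b,e,g,d}
  2. kA    = {b,e,f,a,g,d}
  3. cA    = {f,a}
  4. ckA   = ∅
  5. kcA   = {b,f,a,g,d}
  6. ckcA  = {e}
k, c of each give nothing new

6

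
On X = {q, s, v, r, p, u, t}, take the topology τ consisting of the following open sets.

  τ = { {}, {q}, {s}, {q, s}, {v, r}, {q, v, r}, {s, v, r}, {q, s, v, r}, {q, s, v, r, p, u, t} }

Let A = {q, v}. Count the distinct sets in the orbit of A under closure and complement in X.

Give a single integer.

complement {s, r, p, u, t}; its interior {s}; cl(A) = X∖{s} = {q, v, r, p, u, t}
With k = closure, c = complement:
  1. A     = {q, v}
  2. kA    = {q, v, r, p, u, t}
  3. cA    = {s, r, p, u, t}
  4. ckA   = {s}
  5. kcA   = {s, v, r, p, u, t}
  6. kckA  = {s, p, u, t}
  7. ckcA  = {q}
  8. ckckA = {q, v, r}
  9. kckcA = {q, p, u, t}
  10. ckckcA = {s, v, r}
k, c of each give nothing new

10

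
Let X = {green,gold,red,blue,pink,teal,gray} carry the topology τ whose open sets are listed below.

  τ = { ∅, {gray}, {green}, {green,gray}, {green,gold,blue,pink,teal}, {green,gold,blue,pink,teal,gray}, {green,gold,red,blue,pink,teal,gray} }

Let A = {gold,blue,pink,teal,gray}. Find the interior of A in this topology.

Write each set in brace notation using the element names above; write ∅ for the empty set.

{gray}

interior: largest open inside A is {gray} (from ∅, {gray})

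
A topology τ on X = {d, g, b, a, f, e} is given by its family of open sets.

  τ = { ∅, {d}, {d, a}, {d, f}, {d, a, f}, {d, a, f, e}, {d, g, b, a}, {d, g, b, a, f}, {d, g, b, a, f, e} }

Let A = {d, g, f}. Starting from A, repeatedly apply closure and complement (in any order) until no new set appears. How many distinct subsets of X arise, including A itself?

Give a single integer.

X∖A={b, a, e}, int(X∖A)=∅, hence cl(A)={d, g, b, a, f, e}
Orbit (k=closure, c=complement):
  1. A     = {d, g, f}
  2. kA    = {d, g, b, a, f, e}
  3. cA    = {b, a, e}
  4. ckA   = ∅
  5. kcA   = {g, b, a, e}
  6. ckcA  = {d, f}
(closed under both — stop)

6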